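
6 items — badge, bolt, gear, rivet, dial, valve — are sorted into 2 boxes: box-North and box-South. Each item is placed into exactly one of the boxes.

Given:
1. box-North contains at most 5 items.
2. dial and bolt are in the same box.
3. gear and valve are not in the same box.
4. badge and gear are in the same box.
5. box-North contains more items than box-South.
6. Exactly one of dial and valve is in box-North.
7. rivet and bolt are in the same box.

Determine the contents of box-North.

box-North = {badge, bolt, dial, gear, rivet}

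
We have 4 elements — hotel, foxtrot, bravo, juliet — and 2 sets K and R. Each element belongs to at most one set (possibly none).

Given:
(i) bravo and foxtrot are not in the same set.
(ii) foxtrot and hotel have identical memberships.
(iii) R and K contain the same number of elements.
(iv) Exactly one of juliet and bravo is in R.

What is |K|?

1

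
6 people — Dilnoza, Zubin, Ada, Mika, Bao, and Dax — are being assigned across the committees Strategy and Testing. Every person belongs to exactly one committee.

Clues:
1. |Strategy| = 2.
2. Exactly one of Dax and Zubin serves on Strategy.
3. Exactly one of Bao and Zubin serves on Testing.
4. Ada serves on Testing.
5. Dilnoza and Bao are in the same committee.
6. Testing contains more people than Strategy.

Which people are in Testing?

Testing = {Ada, Bao, Dax, Dilnoza}

From (4): Ada ∈ Testing.
Suppose Dilnoza ∉ Testing: no assignment then satisfies all the clues, so Dilnoza ∈ Testing.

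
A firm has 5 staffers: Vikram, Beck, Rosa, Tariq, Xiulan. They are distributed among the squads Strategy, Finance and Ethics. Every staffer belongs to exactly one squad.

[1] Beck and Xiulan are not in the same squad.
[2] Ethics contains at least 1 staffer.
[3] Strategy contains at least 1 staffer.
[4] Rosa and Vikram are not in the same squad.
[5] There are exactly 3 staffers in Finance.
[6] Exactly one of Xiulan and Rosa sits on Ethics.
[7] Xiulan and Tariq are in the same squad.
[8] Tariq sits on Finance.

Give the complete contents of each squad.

From (8): Tariq ∈ Finance.
(7): Xiulan matches Tariq: Xiulan ∉ Strategy.
(7): Xiulan matches Tariq: Xiulan ∈ Finance.
(1): Beck ∉ Finance.
(6) (exactly one): Rosa ∈ Ethics.
(4): Vikram ∉ Ethics.
(5): only 3 candidates remain for Finance, so all are in.
(3): only 1 candidates remain for Strategy, so all are in.

Strategy = {Beck}; Finance = {Tariq, Vikram, Xiulan}; Ethics = {Rosa}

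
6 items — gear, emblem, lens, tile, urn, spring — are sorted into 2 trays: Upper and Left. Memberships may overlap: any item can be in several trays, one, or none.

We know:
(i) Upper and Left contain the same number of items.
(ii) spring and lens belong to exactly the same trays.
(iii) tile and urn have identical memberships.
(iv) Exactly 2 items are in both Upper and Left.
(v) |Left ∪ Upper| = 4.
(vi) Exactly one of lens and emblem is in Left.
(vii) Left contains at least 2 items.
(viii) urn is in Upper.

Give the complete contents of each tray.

From (viii): urn ∈ Upper.
(iii): tile matches urn: tile ∈ Upper.
Suppose gear ∉ Upper: no assignment then satisfies all the clues, so gear ∈ Upper.

Upper = {gear, tile, urn}; Left = {emblem, tile, urn}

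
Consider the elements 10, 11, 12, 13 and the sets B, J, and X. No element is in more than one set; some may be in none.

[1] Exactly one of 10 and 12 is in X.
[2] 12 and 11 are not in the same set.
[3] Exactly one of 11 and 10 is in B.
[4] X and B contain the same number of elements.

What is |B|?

1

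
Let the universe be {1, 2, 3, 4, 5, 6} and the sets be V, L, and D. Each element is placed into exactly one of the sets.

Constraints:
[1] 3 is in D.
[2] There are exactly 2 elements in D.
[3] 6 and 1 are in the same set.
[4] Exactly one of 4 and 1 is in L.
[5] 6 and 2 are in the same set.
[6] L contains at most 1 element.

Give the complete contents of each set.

V = {1, 2, 6}; L = {4}; D = {3, 5}

From (1): 3 ∈ D.
Suppose 1 ∉ V: no assignment then satisfies all the clues, so 1 ∈ V.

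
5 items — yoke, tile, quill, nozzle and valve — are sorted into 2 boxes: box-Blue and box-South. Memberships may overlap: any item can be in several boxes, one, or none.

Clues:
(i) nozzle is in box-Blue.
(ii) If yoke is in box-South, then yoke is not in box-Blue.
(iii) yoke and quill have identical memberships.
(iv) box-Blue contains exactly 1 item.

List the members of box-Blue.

box-Blue = {nozzle}

From (i): nozzle ∈ box-Blue.
(iv): box-Blue already has 1, so the rest are out.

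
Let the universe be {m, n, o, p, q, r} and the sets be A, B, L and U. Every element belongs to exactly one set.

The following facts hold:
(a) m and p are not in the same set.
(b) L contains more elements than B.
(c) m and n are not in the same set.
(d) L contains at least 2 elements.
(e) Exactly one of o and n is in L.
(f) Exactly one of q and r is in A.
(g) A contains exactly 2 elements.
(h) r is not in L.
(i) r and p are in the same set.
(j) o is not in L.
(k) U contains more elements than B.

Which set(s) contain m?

m: U

From (h): r ∉ L.
From (j): o ∉ L.
(e) (exactly one): n ∈ L.
(i): p matches r: p ∉ L.
(c): m ∉ L.
(d): only 2 candidates remain for L, so all are in.
(f) (exactly one): r ∈ A.
(i): p matches r: p ∈ A.
(a): m ∉ A.
(g): A already has 2, so the rest are out.
Suppose m ∈ B: no assignment then satisfies all the clues, so m ∉ B.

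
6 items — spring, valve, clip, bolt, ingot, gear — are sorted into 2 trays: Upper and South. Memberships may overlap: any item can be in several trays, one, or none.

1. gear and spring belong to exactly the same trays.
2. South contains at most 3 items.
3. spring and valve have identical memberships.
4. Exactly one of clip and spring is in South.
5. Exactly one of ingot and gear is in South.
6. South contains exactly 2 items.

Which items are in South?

South = {clip, ingot}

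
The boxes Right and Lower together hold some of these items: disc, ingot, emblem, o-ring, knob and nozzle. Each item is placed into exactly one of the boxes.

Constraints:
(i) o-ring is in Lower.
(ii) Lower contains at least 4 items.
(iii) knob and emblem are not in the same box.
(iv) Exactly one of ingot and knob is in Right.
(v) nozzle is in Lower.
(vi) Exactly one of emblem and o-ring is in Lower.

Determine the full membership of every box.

Right = {emblem, ingot}; Lower = {disc, knob, nozzle, o-ring}

From (i): o-ring ∈ Lower.
From (v): nozzle ∈ Lower.
(vi) (exactly one): emblem ∉ Lower.
Only one box left: emblem ∈ Right.
(iii): knob ∉ Right.
(iv) (exactly one): ingot ∈ Right.
Only one box left: knob ∈ Lower.
(ii): only 4 candidates remain for Lower, so all are in.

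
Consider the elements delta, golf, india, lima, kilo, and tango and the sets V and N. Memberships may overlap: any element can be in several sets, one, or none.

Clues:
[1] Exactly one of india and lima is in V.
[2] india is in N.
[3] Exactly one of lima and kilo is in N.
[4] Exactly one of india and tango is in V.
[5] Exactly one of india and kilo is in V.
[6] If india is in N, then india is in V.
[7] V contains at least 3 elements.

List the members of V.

V = {delta, golf, india}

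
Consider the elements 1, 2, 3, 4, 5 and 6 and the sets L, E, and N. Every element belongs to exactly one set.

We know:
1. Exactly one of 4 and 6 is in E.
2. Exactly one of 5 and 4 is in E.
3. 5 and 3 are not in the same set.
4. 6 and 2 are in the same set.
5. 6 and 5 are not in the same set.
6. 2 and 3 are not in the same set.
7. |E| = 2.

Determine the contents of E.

E = {3, 4}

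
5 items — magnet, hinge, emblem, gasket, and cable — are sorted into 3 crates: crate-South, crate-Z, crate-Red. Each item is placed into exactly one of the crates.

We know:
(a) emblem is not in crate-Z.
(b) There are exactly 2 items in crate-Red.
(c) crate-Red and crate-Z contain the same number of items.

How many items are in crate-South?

1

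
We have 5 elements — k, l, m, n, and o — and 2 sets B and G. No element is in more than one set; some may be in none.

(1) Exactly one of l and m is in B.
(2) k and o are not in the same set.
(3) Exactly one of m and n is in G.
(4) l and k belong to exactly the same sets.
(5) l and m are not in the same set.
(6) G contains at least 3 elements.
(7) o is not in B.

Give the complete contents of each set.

B = {m}; G = {k, l, n}

From (7): o ∉ B.
Suppose k ∈ B: no assignment then satisfies all the clues, so k ∉ B.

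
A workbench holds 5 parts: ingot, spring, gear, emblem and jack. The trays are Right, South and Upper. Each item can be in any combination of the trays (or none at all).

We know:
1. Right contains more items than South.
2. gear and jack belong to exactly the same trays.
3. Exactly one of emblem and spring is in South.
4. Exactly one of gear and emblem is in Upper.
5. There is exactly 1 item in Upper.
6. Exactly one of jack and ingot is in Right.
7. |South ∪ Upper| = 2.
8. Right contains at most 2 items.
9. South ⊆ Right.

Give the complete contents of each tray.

Right = {ingot, spring}; South = {spring}; Upper = {emblem}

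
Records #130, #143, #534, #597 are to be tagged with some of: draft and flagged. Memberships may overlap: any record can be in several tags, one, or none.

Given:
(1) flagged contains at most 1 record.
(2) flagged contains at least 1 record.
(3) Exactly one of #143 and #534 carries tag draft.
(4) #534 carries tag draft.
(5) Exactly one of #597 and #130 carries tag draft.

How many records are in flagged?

1

From (4): #534 ∈ draft.
(3) (exactly one): #143 ∉ draft.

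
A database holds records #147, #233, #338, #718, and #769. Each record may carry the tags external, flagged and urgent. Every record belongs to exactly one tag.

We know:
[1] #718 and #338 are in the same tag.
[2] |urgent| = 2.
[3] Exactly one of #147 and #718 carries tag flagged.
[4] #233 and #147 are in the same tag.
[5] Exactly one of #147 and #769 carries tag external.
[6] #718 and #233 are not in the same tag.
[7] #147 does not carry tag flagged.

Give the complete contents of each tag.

external = {#769}; flagged = {#338, #718}; urgent = {#147, #233}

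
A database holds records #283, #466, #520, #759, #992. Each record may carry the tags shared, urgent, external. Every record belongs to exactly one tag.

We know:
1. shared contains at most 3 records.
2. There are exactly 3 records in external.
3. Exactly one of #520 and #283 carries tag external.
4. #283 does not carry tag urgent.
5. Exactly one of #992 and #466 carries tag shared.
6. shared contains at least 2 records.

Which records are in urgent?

urgent = {}

From (4): #283 ∉ urgent.
Suppose #466 ∈ urgent: no assignment then satisfies all the clues, so #466 ∉ urgent.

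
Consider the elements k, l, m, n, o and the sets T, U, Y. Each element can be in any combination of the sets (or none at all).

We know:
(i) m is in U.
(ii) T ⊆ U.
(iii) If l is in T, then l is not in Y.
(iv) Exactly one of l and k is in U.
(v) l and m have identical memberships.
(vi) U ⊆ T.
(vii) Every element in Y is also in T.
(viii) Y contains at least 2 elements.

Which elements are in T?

From (i): m ∈ U.
(v): l matches m: l ∈ U.
(vi) with l ∈ U: l ∈ T.
(vi) with m ∈ U: m ∈ T.
(iii): l ∉ Y.
(iv) (exactly one): k ∉ U.
(v): m matches l: m ∉ Y.
(ii) contrapositive: k ∉ T.
(vii) contrapositive: k ∉ Y.
(viii): only 2 candidates remain for Y, so all are in.
(vii) with n ∈ Y: n ∈ T.
(ii) with o ∈ T: o ∈ U.

T = {l, m, n, o}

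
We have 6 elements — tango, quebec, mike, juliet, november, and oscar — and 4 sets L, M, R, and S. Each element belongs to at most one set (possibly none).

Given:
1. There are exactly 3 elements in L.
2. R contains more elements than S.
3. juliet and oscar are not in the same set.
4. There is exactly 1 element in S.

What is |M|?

0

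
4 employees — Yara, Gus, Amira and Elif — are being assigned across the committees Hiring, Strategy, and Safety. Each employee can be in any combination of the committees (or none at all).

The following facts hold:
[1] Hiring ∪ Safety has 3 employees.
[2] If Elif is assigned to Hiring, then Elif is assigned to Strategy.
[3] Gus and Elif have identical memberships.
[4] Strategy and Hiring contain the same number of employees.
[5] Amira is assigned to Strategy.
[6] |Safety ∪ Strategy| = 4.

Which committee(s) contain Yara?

From (5): Amira ∈ Strategy.
Suppose Yara ∉ Hiring: no assignment then satisfies all the clues, so Yara ∈ Hiring.

Yara: Hiring, Safety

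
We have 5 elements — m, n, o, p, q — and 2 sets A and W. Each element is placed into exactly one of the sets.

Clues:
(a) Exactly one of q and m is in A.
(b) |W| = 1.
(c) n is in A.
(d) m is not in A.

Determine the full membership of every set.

From (c): n ∈ A.
From (d): m ∉ A.
(a) (exactly one): q ∈ A.
Only one set left: m ∈ W.
(b): W already has 1, so the rest are out.
Only one set left: o ∈ A.
Only one set left: p ∈ A.

A = {n, o, p, q}; W = {m}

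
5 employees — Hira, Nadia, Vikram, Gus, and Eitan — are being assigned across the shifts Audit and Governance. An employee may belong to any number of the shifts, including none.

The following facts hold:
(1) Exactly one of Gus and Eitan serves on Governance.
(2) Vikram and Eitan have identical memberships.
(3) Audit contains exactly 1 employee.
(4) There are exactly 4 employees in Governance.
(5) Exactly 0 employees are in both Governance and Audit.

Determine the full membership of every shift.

Audit = {Gus}; Governance = {Eitan, Hira, Nadia, Vikram}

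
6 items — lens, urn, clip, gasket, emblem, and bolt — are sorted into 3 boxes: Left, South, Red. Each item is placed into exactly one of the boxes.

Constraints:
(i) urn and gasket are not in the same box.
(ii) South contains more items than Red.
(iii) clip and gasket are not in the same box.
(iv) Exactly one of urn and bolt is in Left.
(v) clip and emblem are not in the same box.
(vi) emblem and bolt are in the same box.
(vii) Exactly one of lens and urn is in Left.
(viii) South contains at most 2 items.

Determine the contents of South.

South = {clip, urn}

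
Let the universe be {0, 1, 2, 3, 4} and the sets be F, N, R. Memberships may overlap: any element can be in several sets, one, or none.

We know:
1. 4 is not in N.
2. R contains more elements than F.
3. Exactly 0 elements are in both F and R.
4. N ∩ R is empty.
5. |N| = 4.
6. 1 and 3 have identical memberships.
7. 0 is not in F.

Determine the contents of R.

From (1): 4 ∉ N.
From (7): 0 ∉ F.
(5): only 4 candidates remain for N, so all are in.
(4) (disjoint): 0 ∉ R.
(4) (disjoint): 1 ∉ R.
(4) (disjoint): 2 ∉ R.
(4) (disjoint): 3 ∉ R.
Suppose 4 ∉ R: no assignment then satisfies all the clues, so 4 ∈ R.

R = {4}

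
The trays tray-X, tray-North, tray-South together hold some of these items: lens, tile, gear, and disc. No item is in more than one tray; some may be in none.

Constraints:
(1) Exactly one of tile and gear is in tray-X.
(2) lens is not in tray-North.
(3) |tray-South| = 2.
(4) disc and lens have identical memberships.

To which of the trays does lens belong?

lens: tray-South

From (2): lens ∉ tray-North.
(4): disc matches lens: disc ∉ tray-North.
Suppose lens ∈ tray-X: no assignment then satisfies all the clues, so lens ∉ tray-X.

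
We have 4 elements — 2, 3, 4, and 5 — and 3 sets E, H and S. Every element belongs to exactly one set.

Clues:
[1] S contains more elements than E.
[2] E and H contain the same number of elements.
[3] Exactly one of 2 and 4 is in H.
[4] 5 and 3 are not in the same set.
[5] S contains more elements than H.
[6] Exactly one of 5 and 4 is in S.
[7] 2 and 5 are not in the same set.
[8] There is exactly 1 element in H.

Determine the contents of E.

E = {5}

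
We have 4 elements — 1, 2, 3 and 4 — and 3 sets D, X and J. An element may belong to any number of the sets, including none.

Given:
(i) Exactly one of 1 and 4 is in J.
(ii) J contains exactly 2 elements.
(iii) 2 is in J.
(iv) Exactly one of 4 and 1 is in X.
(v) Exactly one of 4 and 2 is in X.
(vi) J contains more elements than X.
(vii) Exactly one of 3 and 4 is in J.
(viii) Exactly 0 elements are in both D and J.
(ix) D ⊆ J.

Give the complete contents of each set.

D = {}; X = {4}; J = {2, 4}

From (iii): 2 ∈ J.
Suppose 1 ∈ D: no assignment then satisfies all the clues, so 1 ∉ D.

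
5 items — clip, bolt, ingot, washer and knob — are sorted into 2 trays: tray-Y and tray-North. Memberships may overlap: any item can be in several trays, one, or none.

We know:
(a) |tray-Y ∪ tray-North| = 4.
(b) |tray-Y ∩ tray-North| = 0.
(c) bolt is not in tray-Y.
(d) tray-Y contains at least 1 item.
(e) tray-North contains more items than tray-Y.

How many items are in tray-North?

3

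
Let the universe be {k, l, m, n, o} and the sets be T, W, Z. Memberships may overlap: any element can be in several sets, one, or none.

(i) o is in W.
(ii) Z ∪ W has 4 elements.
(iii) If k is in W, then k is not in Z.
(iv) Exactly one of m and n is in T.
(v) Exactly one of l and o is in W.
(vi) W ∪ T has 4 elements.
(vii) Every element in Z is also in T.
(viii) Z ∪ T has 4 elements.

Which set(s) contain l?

l: T, Z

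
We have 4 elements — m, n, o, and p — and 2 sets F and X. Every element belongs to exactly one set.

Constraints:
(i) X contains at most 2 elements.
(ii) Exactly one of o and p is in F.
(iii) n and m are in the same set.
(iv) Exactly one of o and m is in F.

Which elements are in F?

F = {m, n, p}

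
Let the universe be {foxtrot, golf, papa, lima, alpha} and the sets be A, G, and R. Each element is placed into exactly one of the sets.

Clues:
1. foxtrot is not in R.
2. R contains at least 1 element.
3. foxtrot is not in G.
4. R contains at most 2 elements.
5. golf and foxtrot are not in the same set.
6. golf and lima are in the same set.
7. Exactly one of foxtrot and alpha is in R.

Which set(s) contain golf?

golf: G

From (1): foxtrot ∉ R.
From (3): foxtrot ∉ G.
(7) (exactly one): alpha ∈ R.
Only one set left: foxtrot ∈ A.
(5): golf ∉ A.
(6): lima matches golf: lima ∉ A.
Suppose golf ∉ G: no assignment then satisfies all the clues, so golf ∈ G.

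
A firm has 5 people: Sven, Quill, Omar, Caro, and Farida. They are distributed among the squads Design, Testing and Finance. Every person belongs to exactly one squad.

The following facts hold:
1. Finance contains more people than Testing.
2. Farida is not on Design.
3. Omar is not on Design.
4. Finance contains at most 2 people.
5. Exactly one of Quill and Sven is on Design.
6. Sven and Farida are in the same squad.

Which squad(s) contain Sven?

From (2): Farida ∉ Design.
From (3): Omar ∉ Design.
(6): Sven matches Farida: Sven ∉ Design.
(5) (exactly one): Quill ∈ Design.
Suppose Sven ∈ Testing: no assignment then satisfies all the clues, so Sven ∉ Testing.

Sven: Finance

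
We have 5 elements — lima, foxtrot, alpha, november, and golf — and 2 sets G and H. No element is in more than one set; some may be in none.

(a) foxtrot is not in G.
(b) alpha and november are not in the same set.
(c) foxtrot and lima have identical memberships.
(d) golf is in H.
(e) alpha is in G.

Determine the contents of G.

G = {alpha}

From (a): foxtrot ∉ G.
From (d): golf ∈ H.
From (e): alpha ∈ G.
(b): november ∉ G.
(c): lima matches foxtrot: lima ∉ G.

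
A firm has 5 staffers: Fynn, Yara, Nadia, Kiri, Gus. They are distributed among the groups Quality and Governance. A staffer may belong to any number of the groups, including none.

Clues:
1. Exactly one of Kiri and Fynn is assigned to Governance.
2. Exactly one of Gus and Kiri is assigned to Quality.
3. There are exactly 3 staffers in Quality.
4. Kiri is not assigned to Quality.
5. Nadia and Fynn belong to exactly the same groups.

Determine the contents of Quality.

Quality = {Fynn, Gus, Nadia}

From (4): Kiri ∉ Quality.
(2) (exactly one): Gus ∈ Quality.
Suppose Fynn ∉ Quality: no assignment then satisfies all the clues, so Fynn ∈ Quality.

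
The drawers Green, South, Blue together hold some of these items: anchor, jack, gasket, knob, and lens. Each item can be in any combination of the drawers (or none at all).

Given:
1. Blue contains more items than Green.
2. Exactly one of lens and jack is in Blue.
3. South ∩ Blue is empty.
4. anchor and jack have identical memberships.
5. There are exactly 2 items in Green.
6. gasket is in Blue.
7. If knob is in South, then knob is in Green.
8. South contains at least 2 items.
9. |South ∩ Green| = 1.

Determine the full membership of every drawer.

Green = {gasket, knob}; South = {knob, lens}; Blue = {anchor, gasket, jack}

From (6): gasket ∈ Blue.
(3) (disjoint): gasket ∉ South.
Suppose anchor ∈ Green: no assignment then satisfies all the clues, so anchor ∉ Green.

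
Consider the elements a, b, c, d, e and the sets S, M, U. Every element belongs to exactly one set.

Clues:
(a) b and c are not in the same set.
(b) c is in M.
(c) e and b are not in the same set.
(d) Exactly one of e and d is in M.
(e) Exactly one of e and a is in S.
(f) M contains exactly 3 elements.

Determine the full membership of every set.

From (b): c ∈ M.
(a): b ∉ M.
Suppose a ∈ S: no assignment then satisfies all the clues, so a ∉ S.

S = {e}; M = {a, c, d}; U = {b}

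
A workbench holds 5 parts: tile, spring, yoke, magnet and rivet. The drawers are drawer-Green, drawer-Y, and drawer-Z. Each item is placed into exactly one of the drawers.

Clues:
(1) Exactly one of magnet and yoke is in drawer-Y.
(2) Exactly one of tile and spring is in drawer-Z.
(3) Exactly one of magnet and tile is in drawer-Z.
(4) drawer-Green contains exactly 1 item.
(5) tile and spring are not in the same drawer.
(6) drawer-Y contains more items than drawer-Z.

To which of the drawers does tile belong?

tile: drawer-Z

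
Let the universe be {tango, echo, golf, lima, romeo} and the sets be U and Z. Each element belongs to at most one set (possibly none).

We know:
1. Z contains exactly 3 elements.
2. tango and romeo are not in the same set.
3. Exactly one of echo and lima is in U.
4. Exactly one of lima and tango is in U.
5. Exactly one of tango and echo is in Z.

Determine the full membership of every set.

U = {lima}; Z = {echo, golf, romeo}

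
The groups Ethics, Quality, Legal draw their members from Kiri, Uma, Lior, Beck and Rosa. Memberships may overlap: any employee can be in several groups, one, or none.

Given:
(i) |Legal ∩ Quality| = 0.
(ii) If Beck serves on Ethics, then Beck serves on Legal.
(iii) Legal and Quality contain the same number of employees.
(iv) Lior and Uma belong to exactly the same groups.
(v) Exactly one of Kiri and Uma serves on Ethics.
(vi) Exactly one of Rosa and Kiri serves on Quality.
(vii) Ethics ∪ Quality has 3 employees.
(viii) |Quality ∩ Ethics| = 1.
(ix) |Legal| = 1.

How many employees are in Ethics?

3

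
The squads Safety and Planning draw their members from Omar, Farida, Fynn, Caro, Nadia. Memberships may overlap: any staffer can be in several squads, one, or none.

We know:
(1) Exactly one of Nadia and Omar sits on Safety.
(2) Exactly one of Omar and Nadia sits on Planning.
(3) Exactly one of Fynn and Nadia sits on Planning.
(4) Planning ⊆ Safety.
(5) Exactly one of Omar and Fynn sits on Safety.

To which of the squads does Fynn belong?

Fynn: Safety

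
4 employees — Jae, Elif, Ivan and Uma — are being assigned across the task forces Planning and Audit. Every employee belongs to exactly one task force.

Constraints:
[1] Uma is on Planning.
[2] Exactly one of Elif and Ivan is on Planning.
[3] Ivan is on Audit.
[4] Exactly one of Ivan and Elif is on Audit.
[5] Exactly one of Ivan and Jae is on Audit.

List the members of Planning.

Planning = {Elif, Jae, Uma}

From (1): Uma ∈ Planning.
From (3): Ivan ∈ Audit.
(2) (exactly one): Elif ∈ Planning.
(5) (exactly one): Jae ∉ Audit.
Only one task force left: Jae ∈ Planning.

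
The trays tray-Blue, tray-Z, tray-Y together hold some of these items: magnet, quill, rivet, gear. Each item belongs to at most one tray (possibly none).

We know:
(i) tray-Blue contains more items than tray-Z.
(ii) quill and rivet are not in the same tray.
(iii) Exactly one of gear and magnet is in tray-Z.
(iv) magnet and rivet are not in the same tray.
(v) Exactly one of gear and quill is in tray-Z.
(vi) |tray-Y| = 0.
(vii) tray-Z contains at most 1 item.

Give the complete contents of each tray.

tray-Blue = {magnet, quill}; tray-Z = {gear}; tray-Y = {}

(vi): tray-Y already has 0, so the rest are out.
Suppose magnet ∉ tray-Blue: no assignment then satisfies all the clues, so magnet ∈ tray-Blue.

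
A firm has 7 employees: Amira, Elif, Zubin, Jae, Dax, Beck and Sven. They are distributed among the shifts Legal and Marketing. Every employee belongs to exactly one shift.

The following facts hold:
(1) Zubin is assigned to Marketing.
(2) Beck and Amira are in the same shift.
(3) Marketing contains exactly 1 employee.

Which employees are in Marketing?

From (1): Zubin ∈ Marketing.
(3): Marketing already has 1, so the rest are out.
Only one shift left: Amira ∈ Legal.
Only one shift left: Elif ∈ Legal.
Only one shift left: Jae ∈ Legal.
Only one shift left: Dax ∈ Legal.
Only one shift left: Beck ∈ Legal.
Only one shift left: Sven ∈ Legal.

Marketing = {Zubin}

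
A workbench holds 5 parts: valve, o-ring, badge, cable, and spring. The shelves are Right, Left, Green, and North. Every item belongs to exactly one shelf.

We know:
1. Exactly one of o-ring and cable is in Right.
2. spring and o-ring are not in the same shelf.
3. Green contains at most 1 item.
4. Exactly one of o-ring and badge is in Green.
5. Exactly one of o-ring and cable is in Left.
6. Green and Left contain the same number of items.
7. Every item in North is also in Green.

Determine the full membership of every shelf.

Right = {cable, spring, valve}; Left = {o-ring}; Green = {badge}; North = {}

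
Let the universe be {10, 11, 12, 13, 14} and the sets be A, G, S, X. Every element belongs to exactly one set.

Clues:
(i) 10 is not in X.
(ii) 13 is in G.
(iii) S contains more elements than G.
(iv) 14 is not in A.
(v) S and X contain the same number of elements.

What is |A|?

0

From (i): 10 ∉ X.
From (ii): 13 ∈ G.
From (iv): 14 ∉ A.
Suppose 10 ∈ A: no assignment then satisfies all the clues, so 10 ∉ A.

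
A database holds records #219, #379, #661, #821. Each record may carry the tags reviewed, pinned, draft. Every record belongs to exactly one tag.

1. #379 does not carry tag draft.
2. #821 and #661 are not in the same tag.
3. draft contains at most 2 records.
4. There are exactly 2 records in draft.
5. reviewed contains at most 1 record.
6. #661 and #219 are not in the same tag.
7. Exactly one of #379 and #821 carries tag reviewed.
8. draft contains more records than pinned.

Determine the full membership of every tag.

reviewed = {#379}; pinned = {#661}; draft = {#219, #821}

From (1): #379 ∉ draft.
Suppose #219 ∈ reviewed: no assignment then satisfies all the clues, so #219 ∉ reviewed.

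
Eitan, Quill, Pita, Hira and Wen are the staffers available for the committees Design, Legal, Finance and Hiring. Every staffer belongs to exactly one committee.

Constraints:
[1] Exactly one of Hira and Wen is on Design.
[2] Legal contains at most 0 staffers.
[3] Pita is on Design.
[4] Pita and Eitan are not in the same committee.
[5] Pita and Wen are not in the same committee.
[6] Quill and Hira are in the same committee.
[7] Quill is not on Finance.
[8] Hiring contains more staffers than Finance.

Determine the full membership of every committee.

Design = {Hira, Pita, Quill}; Legal = {}; Finance = {}; Hiring = {Eitan, Wen}

From (3): Pita ∈ Design.
From (7): Quill ∉ Finance.
(2): Legal already has 0, so the rest are out.
(4): Eitan ∉ Design.
(5): Wen ∉ Design.
(6): Hira matches Quill: Hira ∉ Finance.
(1) (exactly one): Hira ∈ Design.
(6): Quill matches Hira: Quill ∈ Design.
Suppose Eitan ∈ Finance: no assignment then satisfies all the clues, so Eitan ∉ Finance.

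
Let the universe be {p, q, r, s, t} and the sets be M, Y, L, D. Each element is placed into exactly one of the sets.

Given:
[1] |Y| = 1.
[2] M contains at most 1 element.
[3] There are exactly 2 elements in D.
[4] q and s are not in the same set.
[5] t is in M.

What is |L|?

From (5): t ∈ M.
(2): M already has 1, so the rest are out.

1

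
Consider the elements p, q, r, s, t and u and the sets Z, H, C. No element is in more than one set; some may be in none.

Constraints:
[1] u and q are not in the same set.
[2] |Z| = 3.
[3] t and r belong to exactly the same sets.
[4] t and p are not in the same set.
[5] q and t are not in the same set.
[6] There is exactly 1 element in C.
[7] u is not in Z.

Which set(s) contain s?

From (7): u ∉ Z.
Suppose s ∉ Z: no assignment then satisfies all the clues, so s ∈ Z.

s: Z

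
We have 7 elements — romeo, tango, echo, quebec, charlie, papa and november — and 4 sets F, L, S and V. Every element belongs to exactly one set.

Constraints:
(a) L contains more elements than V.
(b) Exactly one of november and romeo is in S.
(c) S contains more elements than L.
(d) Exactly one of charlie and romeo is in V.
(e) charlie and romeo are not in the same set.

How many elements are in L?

2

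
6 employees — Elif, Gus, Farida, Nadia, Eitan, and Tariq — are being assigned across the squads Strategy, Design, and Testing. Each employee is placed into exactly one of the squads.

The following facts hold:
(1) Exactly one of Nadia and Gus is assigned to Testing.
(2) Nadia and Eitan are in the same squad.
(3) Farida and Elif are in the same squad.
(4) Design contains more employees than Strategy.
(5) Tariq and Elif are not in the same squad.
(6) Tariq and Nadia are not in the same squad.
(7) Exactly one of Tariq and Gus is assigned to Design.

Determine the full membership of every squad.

Strategy = {Tariq}; Design = {Elif, Farida, Gus}; Testing = {Eitan, Nadia}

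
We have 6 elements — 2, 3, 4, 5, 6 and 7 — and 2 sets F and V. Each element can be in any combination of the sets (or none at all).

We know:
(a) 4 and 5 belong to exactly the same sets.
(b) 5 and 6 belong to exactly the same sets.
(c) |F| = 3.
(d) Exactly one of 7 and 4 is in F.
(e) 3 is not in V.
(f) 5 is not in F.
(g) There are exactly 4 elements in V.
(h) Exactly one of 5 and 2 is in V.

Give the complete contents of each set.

F = {2, 3, 7}; V = {4, 5, 6, 7}

From (e): 3 ∉ V.
From (f): 5 ∉ F.
(a): 4 matches 5: 4 ∉ F.
(b): 6 matches 5: 6 ∉ F.
(c): only 3 candidates remain for F, so all are in.
Suppose 2 ∈ V: no assignment then satisfies all the clues, so 2 ∉ V.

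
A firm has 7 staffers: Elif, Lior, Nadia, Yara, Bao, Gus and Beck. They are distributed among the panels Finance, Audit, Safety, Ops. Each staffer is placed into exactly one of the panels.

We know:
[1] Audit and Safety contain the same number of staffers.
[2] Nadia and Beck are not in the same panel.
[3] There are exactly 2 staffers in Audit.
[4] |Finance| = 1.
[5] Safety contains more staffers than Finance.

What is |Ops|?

2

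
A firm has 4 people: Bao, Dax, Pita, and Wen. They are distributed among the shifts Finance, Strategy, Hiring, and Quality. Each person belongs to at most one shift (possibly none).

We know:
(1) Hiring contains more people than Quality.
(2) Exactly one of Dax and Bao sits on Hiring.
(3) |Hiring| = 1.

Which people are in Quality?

Quality = {}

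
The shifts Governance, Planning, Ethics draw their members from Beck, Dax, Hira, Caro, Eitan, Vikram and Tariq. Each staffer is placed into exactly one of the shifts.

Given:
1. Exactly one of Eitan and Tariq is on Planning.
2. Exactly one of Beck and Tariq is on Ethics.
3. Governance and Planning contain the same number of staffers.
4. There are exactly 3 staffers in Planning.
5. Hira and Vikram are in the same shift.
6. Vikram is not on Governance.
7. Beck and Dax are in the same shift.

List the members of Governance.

Governance = {Beck, Caro, Dax}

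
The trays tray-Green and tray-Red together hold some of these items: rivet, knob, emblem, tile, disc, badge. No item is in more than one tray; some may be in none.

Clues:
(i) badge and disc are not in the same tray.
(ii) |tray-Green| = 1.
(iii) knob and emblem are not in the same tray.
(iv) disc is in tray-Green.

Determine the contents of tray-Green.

From (iv): disc ∈ tray-Green.
(i): badge ∉ tray-Green.
(ii): tray-Green already has 1, so the rest are out.

tray-Green = {disc}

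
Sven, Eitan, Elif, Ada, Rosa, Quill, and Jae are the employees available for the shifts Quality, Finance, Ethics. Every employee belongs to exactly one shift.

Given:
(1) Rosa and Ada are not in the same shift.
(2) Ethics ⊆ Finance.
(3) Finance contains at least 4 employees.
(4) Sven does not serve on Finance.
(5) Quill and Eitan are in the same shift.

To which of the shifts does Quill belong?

Quill: Finance

From (4): Sven ∉ Finance.
(2) contrapositive: Sven ∉ Ethics.
Only one shift left: Sven ∈ Quality.
Suppose Quill ∈ Quality: no assignment then satisfies all the clues, so Quill ∉ Quality.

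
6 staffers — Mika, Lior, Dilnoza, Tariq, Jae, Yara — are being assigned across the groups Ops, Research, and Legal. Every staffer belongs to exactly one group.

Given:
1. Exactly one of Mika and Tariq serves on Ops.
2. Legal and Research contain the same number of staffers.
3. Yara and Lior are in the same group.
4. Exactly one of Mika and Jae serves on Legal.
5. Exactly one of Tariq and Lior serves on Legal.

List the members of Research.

Research = {Lior, Yara}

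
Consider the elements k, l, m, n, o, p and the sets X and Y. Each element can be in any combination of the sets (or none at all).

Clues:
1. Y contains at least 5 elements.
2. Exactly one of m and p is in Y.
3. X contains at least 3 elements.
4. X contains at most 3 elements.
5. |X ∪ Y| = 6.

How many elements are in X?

3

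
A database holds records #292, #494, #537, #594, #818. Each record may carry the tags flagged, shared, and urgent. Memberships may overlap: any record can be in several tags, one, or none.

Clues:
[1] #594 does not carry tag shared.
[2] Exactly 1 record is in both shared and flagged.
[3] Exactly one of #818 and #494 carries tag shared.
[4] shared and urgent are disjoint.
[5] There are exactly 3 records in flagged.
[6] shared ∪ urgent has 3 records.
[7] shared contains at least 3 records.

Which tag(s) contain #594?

#594: flagged

From (1): #594 ∉ shared.
Suppose #594 ∉ flagged: no assignment then satisfies all the clues, so #594 ∈ flagged.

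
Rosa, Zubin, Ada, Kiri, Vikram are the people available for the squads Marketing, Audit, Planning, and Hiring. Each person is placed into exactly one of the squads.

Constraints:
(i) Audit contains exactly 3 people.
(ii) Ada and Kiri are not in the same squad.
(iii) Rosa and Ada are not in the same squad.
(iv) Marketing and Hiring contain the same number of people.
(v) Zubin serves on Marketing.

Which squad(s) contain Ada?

Ada: Hiring

From (v): Zubin ∈ Marketing.
Suppose Ada ∈ Marketing: no assignment then satisfies all the clues, so Ada ∉ Marketing.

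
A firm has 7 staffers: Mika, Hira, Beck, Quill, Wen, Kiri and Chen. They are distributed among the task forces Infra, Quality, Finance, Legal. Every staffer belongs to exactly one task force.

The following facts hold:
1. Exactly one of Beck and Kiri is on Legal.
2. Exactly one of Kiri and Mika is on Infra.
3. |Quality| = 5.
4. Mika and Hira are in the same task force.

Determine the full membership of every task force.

Infra = {Kiri}; Quality = {Chen, Hira, Mika, Quill, Wen}; Finance = {}; Legal = {Beck}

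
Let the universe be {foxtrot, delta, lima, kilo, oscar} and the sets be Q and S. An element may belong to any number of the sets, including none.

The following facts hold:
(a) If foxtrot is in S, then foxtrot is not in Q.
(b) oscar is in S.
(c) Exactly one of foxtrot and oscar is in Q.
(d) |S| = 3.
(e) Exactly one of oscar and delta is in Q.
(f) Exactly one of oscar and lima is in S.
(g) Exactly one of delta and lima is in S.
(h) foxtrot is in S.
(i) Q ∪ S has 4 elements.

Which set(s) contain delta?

delta: S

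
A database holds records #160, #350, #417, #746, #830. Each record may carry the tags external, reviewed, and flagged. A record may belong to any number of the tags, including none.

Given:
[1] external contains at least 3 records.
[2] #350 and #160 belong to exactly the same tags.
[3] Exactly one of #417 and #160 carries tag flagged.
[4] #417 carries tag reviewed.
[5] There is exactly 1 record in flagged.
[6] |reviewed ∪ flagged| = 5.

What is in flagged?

flagged = {#417}

From (4): #417 ∈ reviewed.
Suppose #160 ∈ flagged: no assignment then satisfies all the clues, so #160 ∉ flagged.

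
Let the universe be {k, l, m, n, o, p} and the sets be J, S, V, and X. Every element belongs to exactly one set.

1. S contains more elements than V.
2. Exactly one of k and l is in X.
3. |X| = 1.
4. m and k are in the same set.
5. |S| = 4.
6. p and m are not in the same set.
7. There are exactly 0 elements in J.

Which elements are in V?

V = {p}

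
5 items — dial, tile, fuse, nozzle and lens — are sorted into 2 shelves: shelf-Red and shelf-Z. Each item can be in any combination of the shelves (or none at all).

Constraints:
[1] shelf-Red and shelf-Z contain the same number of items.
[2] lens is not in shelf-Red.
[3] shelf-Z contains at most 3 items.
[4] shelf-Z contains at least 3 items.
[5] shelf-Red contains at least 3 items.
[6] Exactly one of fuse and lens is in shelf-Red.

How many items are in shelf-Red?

3

From (2): lens ∉ shelf-Red.
(6) (exactly one): fuse ∈ shelf-Red.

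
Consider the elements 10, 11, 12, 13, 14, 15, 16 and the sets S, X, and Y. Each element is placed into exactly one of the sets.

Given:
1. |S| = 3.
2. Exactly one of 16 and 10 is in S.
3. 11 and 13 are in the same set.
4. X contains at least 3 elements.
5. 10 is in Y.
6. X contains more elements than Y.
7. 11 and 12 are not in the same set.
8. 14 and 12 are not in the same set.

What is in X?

X = {11, 13, 14}

From (5): 10 ∈ Y.
(2) (exactly one): 16 ∈ S.
Suppose 11 ∉ X: no assignment then satisfies all the clues, so 11 ∈ X.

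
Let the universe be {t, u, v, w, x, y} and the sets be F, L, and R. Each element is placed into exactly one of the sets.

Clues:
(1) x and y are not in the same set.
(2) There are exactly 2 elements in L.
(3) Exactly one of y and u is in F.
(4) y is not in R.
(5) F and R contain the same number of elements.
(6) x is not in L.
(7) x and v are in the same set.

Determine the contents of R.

R = {v, x}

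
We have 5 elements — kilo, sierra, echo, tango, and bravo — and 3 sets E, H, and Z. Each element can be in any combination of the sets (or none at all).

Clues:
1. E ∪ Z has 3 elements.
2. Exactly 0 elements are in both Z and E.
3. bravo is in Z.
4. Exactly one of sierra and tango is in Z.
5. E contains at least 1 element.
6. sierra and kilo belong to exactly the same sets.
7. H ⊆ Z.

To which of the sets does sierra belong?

sierra: none

From (3): bravo ∈ Z.
Suppose sierra ∈ E: no assignment then satisfies all the clues, so sierra ∉ E.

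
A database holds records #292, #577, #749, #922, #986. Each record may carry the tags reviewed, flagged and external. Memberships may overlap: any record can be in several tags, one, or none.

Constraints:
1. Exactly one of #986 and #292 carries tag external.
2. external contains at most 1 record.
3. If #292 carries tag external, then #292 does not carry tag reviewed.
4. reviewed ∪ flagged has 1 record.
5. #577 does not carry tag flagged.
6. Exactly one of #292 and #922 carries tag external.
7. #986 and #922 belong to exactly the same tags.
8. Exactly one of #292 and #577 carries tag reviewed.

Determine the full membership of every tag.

reviewed = {#577}; flagged = {}; external = {#292}

From (5): #577 ∉ flagged.
Suppose #292 ∈ reviewed: no assignment then satisfies all the clues, so #292 ∉ reviewed.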